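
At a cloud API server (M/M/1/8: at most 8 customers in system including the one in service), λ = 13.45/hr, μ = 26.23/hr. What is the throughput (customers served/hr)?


ρ = 0.5128; P_K = (1−ρ)ρ^8/(1−ρ^9) = 0.002334
λ_eff = λ(1 − P_K) = 13.45·(1 − 0.002334) = 13.45·0.997666 = 13.4186 /hr

Final: 13.4186 /hr


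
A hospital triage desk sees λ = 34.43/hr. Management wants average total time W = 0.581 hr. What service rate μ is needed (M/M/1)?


W = 1/(μ−λ) ⇒ μ − λ = 1/W = 1/0.581 = 1.7212
μ = λ + 1/W = 34.43 + 1.7212 = 36.1512 per hr

Final: 36.1512 /hr


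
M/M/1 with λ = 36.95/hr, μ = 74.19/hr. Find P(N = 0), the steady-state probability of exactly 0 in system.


ρ = 36.95/74.19 = 0.4980
P_n = (1−ρ)·ρ^n = (1 − 0.4980)·0.4980^0 = 0.5020·1.000000 = 0.501954

Final: 0.501954


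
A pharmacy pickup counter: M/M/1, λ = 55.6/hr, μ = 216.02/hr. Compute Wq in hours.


ρ = 55.6/216.02 = 0.2574
Wq = ρ/(μ−λ) = 0.2574/(216.02 − 55.6) = 0.2574/160.42 = 0.001604 hr

Final: 0.001604 hr


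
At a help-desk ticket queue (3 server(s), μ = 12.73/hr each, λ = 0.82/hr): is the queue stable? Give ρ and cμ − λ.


Total capacity cμ = 3·12.73 = 38.19/hr
ρ = λ/(cμ) = 0.82/38.19 = 0.02147
Stable ⇔ ρ < 1: YES
Spare capacity = cμ − λ = 38.19 − 0.82 = 37.37/hr

Final: ρ = 0.02147; stable; margin = 37.37/hr


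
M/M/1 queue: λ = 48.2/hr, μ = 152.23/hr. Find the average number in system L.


ρ = λ/μ = 48.2/152.23 = 0.3166
L = ρ/(1−ρ) = 0.3166/(1 − 0.3166) = 0.3166/0.6834 = 0.4633

Final: 0.4633


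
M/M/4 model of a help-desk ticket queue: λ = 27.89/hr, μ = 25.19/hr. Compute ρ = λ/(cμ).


ρ = λ/(cμ) = 27.89/(4·25.19) = 27.89/100.76 = 0.2768

Final: 0.2768


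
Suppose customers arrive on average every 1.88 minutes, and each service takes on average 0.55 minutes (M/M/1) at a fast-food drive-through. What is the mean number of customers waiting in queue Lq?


λ = 60/1.88 = 31.9149 /hr
μ = 60/0.55 = 109.0909 /hr
ρ = λ/μ = 31.9149/109.0909 = 0.2926
Lq = ρ²/(1−ρ) = 0.08559/0.7074 = 0.1210

Final: 0.1210


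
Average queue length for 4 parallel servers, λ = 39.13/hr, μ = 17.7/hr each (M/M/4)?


a = λ/μ = 2.2107; ρ = a/4 = 0.5527
P₀ = 0.103304
Lq = P₀·a^c·ρ / (c!·(1−ρ)²) = 0.103304·23.88616·0.5527/(24·0.20009)
= 0.28399

Final: 0.28399


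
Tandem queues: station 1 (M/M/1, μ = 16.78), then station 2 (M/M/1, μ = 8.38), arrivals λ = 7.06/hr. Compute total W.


Each node sees arrival rate λ = 7.06/hr (tandem ⇒ throughput preserved).
W₁ = 1/(μ₁−λ) = 1/(16.78−7.06) = 0.10288 hr
W₂ = 1/(μ₂−λ) = 1/(8.38−7.06) = 0.75758 hr
W_total = W₁ + W₂ = 0.10288 + 0.75758 = 0.86046 hr

Final: 0.86046 hr


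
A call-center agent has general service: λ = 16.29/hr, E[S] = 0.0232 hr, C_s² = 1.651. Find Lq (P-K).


ρ = λ·E[S] = 16.29·0.0232 = 0.3779
Lq = ρ²(1+C_s²)/(2(1−ρ)) = 0.1428·(1+1.651)/(2·0.6221)
= 0.1428·2.6510/1.2441 = 0.30434

Final: 0.30434


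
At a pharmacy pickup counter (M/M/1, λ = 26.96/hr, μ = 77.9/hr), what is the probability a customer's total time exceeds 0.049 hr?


W ~ Exponential(μ−λ) for M/M/1.
μ − λ = 77.9 − 26.96 = 50.9400
P(W > t) = e^{−(μ−λ)t} = e^{−2.4961} = 0.082409

Final: 0.082409


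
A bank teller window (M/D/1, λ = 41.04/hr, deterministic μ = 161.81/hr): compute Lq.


ρ = 41.04/161.81 = 0.2536
M/D/1: Lq = ρ²/(2(1−ρ)) = 0.06433/(2·0.7464) = 0.04309

Final: 0.04309


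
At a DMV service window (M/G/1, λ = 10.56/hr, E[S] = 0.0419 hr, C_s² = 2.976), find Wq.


ρ = λ·E[S] = 10.56·0.0419 = 0.4425
E[S²] = E[S]²(1+C_s²) = 0.0419²·(1+2.976) = 0.006980
Wq = λ·E[S²]/(2(1−ρ)) = 10.56·0.006980/(2·0.5575) = 0.06611 hr

Final: 0.06611 hr


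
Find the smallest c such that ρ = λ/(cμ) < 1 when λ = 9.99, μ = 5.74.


Stability requires cμ > λ ⇔ c > λ/μ.
λ/μ = 9.99/5.74 = 1.7404
Minimum integer c = ⌊1.7404⌋ + 1 = 2
Check: 2·5.74 = 11.48 > 9.99, while 1·5.74 = 5.74 ≤ 9.99

Final: 2 servers


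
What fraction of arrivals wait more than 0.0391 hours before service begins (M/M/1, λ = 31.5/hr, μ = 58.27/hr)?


ρ = 31.5/58.27 = 0.5406
P(Wq > t) = ρ·e^{−(μ−λ)t} = 0.5406·e^{−1.0467}
= 0.5406·0.351092 = 0.189796

Final: 0.189796


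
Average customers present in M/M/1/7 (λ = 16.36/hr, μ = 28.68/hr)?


ρ = 16.36/28.68 = 0.5704
L = ρ[1 − (K+1)ρ^K + Kρ^(K+1)] / [(1−ρ)(1−ρ^(K+1))]
Numerator: 0.5704·(1 − 8·0.019653 + 7·0.011211) = 0.525511
Denominator: (0.4296)·(0.988789) = 0.424752
L = 0.525511/0.424752 = 1.2372

Final: 1.2372


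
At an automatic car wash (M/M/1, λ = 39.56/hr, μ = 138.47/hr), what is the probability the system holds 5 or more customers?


ρ = 39.56/138.47 = 0.2857
P(N ≥ n) = ρ^n = 0.2857^5 = 0.001903

Final: 0.001903


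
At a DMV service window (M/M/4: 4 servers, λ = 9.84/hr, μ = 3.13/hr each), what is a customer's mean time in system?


a = 3.1438; ρ = 0.7859; P₀ = 0.030050
Lq = P₀·a^c·ρ/(c!(1−ρ)²) = 2.09784
Wq = Lq/λ = 2.09784/9.84 = 0.21320 hr
W = Wq + 1/μ = 0.21320 + 0.31949 = 0.53268 hr

Final: 0.53268 hr


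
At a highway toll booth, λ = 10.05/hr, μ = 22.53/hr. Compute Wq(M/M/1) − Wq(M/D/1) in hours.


ρ = 10.05/22.53 = 0.4461
Wq(M/M/1) = ρ/(μ−λ) = 0.4461/12.48 = 0.03574 hr
Wq(M/D/1) = ρ/(2(μ−λ)) = 0.01787 hr
Savings = 0.03574 − 0.01787 = 0.01787 hr

Final: 0.01787 hr


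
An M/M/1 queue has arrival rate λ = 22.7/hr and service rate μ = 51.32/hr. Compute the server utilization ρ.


ρ = λ/μ = 22.7/51.32 = 0.4423

Final: 0.4423


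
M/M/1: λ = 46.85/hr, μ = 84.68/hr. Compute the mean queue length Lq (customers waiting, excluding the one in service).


ρ = 46.85/84.68 = 0.5533
Lq = ρ²/(1−ρ) = 0.3061/0.4467 = 0.6852

Final: 0.6852


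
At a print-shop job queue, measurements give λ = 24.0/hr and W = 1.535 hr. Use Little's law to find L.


L = λW = 24.0·1.535 = 36.8400

Final: 36.8400


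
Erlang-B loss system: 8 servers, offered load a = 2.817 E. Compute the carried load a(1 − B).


B(8,2.817) = 0.005895 (Erlang-B)
Carried load = a(1 − B) = 2.817·(1 − 0.005895) = 2.817·0.994105 = 2.8004 E

Final: 2.8004 Erlangs


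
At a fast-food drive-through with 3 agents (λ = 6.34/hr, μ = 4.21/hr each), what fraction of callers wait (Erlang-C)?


a = λ/μ = 1.5059; ρ = a/3 = 0.5020
P₀ = 0.209082 (from M/M/c formula)
C(c,a) = [a^c/(c!(1−ρ))]·P₀ = [3.41524/(6·0.4980)]·0.209082
= 1.14294·0.209082 = 0.238968

Final: 0.238968


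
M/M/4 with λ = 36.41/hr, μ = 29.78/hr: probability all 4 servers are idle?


a = λ/μ = 36.41/29.78 = 1.2226; ρ = a/c = 0.3057
Σ_{k=0}^{3} a^k/k! (terms k=0..3) = 1.00000 + 1.22263 + 0.74742 + 0.30460 = 3.27465
Tail: a^4/(4!(1−ρ)) = 2.23452/(24·0.6943) = 0.13409
P₀ = 1/(3.27465 + 0.13409) = 1/3.40874 = 0.293363

Final: 0.293363


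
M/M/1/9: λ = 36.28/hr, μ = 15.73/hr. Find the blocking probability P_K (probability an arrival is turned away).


ρ = λ/μ = 36.28/15.73 = 2.3064
P_K = (1−ρ)ρ^K/(1−ρ^(K+1)) = (-1.3064·1846.915397)/(1 − 4259.764184)
= -2412.848786/-4258.764184 = 0.566561

Final: 0.566561


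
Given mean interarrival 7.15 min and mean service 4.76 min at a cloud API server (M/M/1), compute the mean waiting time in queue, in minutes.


λ = 60/7.15 = 8.3916 /hr
μ = 60/4.76 = 12.6050 /hr
ρ = λ/μ = 8.3916/12.6050 = 0.6657
Wq = ρ/(μ−λ) = 0.6657/(12.6050−8.3916) = 0.15800 hr
In minutes: 0.15800·60 = 9.480 min

Final: 9.480 min


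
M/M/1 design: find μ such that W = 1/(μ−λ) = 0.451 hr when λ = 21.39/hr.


W = 1/(μ−λ) ⇒ μ − λ = 1/W = 1/0.451 = 2.2173
μ = λ + 1/W = 21.39 + 2.2173 = 23.6073 per hr

Final: 23.6073 /hr


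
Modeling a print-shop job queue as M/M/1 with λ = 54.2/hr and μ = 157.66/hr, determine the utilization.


ρ = λ/μ = 54.2/157.66 = 0.3438

Final: 0.3438


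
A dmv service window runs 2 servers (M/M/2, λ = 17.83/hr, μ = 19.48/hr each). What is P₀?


a = λ/μ = 17.83/19.48 = 0.9153; ρ = a/c = 0.4576
Σ_{k=0}^{1} a^k/k! (terms k=0..1) = 1.00000 + 0.91530 = 1.91530
Tail: a^2/(2!(1−ρ)) = 0.83777/(2·0.5424) = 0.77235
P₀ = 1/(1.91530 + 0.77235) = 1/2.68765 = 0.372073

Final: 0.372073


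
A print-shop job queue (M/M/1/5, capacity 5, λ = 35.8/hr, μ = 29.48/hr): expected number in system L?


ρ = 35.8/29.48 = 1.2144
L = ρ[1 − (K+1)ρ^K + Kρ^(K+1)] / [(1−ρ)(1−ρ^(K+1))]
Numerator: 1.2144·(1 − 6·2.641057 + 5·3.207253) = 1.445026
Denominator: (-0.2144)·(-2.207253) = 0.473197
L = 1.445026/0.473197 = 3.0538

Final: 3.0538


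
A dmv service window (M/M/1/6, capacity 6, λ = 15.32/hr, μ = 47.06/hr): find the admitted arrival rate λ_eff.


ρ = 0.3255; P_K = (1−ρ)ρ^6/(1−ρ^7) = 0.0008031
λ_eff = λ(1 − P_K) = 15.32·(1 − 0.0008031) = 15.32·0.999197 = 15.3077 /hr

Final: 15.3077 /hr


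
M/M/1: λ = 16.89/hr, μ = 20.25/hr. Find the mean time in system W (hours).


W = 1/(μ−λ) = 1/(20.25 − 16.89) = 1/3.36 = 0.2976 hr

Final: 0.2976 hr


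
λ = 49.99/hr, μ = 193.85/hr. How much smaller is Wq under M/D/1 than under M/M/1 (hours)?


ρ = 49.99/193.85 = 0.2579
Wq(M/M/1) = ρ/(μ−λ) = 0.2579/143.86 = 0.001793 hr
Wq(M/D/1) = ρ/(2(μ−λ)) = 0.0008963 hr
Savings = 0.001793 − 0.0008963 = 0.0008963 hr

Final: 0.0008963 hr


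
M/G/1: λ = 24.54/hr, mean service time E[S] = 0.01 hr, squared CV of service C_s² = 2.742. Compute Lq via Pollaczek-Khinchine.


ρ = λ·E[S] = 24.54·0.01 = 0.2454
Lq = ρ²(1+C_s²)/(2(1−ρ)) = 0.06022·(1+2.742)/(2·0.7546)
= 0.06022·3.7420/1.5092 = 0.14932

Final: 0.14932


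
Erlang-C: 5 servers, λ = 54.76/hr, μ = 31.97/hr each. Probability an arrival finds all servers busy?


a = λ/μ = 1.7129; ρ = a/5 = 0.3426
P₀ = 0.179763 (from M/M/c formula)
C(c,a) = [a^c/(c!(1−ρ))]·P₀ = [14.74362/(120·0.6574)]·0.179763
= 0.18688·0.179763 = 0.033595

Final: 0.033595


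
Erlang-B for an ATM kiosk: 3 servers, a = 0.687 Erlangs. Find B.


B(c,a) = (a^c/c!) / Σ_{k=0}^{c} a^k/k!
a^3/3! = 0.054040
Σ terms (k=0..3): 1.00000 + 0.68700 + 0.23598 + 0.05404 = 1.977025
B = 0.054040/1.977025 = 0.027334

Final: 0.027334


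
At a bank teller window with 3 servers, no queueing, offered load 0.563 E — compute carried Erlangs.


B(3,0.563) = 0.016984 (Erlang-B)
Carried load = a(1 − B) = 0.563·(1 − 0.016984) = 0.563·0.983016 = 0.5534 E

Final: 0.5534 Erlangs


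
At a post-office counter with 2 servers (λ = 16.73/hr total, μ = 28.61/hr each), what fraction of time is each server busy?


ρ = λ/(cμ) = 16.73/(2·28.61) = 16.73/57.22 = 0.2924

Final: 0.2924


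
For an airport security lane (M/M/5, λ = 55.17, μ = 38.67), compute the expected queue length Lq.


a = λ/μ = 1.4267; ρ = a/5 = 0.2853
P₀ = 0.239811
Lq = P₀·a^c·ρ / (c!·(1−ρ)²) = 0.239811·5.91077·0.2853/(120·0.51074)
= 0.006599

Final: 0.006599


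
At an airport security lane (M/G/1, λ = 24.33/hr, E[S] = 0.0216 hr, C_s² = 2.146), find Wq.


ρ = λ·E[S] = 24.33·0.0216 = 0.5255
E[S²] = E[S]²(1+C_s²) = 0.0216²·(1+2.146) = 0.001468
Wq = λ·E[S²]/(2(1−ρ)) = 24.33·0.001468/(2·0.4745) = 0.03763 hr

Final: 0.03763 hr


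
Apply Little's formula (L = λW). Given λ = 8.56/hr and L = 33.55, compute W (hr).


W = L/λ = 33.55/8.56 = 3.9194 hr

Final: 3.9194 hr


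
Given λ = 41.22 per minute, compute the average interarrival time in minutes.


Mean interarrival time = 1/λ = 1/41.22 minute = 0.02426 minute
In minutes: 0.02426 × 1 = 0.02426 min

Final: 0.02426 min


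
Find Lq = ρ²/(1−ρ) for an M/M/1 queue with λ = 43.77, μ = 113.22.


ρ = 43.77/113.22 = 0.3866
Lq = ρ²/(1−ρ) = 0.1495/0.6134 = 0.2436

Final: 0.2436


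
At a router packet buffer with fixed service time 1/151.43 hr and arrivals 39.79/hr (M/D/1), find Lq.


ρ = 39.79/151.43 = 0.2628
M/D/1: Lq = ρ²/(2(1−ρ)) = 0.06904/(2·0.7372) = 0.04683

Final: 0.04683


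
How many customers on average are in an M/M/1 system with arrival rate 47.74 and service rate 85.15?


ρ = λ/μ = 47.74/85.15 = 0.5607
L = ρ/(1−ρ) = 0.5607/(1 − 0.5607) = 0.5607/0.4393 = 1.2761

Final: 1.2761


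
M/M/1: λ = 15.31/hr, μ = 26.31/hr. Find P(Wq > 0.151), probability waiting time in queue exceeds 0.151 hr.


ρ = 15.31/26.31 = 0.5819
P(Wq > t) = ρ·e^{−(μ−λ)t} = 0.5819·e^{−1.6610}
= 0.5819·0.189949 = 0.110533

Final: 0.110533


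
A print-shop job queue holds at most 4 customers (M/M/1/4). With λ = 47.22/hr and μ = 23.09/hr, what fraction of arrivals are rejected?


ρ = λ/μ = 47.22/23.09 = 2.0450
P_K = (1−ρ)ρ^K/(1−ρ^(K+1)) = (-1.0450·17.490741)/(1 − 35.769284)
= -18.278544/-34.769284 = 0.525710

Final: 0.525710


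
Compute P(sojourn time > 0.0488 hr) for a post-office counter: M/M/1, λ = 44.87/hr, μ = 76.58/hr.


W ~ Exponential(μ−λ) for M/M/1.
μ − λ = 76.58 − 44.87 = 31.7100
P(W > t) = e^{−(μ−λ)t} = e^{−1.5474} = 0.212790

Final: 0.212790


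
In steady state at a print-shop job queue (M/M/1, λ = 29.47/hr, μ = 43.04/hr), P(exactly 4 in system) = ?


ρ = 29.47/43.04 = 0.6847
P_n = (1−ρ)·ρ^n = (1 − 0.6847)·0.6847^4 = 0.3153·0.219802 = 0.069301

Final: 0.069301


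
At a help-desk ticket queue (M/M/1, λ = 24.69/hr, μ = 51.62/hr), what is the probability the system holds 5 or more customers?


ρ = 24.69/51.62 = 0.4783
P(N ≥ n) = ρ^n = 0.4783^5 = 0.025033

Final: 0.025033


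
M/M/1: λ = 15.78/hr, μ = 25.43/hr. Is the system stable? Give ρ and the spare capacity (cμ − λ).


Total capacity cμ = 1·25.43 = 25.43/hr
ρ = λ/(cμ) = 15.78/25.43 = 0.6205
Stable ⇔ ρ < 1: YES
Spare capacity = cμ − λ = 25.43 − 15.78 = 9.65/hr

Final: ρ = 0.6205; stable; margin = 9.65/hr


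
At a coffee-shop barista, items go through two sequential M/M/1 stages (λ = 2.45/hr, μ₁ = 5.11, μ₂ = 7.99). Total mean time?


Each node sees arrival rate λ = 2.45/hr (tandem ⇒ throughput preserved).
W₁ = 1/(μ₁−λ) = 1/(5.11−2.45) = 0.37594 hr
W₂ = 1/(μ₂−λ) = 1/(7.99−2.45) = 0.18051 hr
W_total = W₁ + W₂ = 0.37594 + 0.18051 = 0.55645 hr

Final: 0.55645 hr


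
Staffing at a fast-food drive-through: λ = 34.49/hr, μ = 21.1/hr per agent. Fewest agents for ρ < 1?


Stability requires cμ > λ ⇔ c > λ/μ.
λ/μ = 34.49/21.1 = 1.6346
Minimum integer c = ⌊1.6346⌋ + 1 = 2
Check: 2·21.1 = 42.20 > 34.49, while 1·21.1 = 21.10 ≤ 34.49

Final: 2 servers


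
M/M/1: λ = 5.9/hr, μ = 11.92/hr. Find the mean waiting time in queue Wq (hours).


ρ = 5.9/11.92 = 0.4950
Wq = ρ/(μ−λ) = 0.4950/(11.92 − 5.9) = 0.4950/6.02 = 0.08222 hr

Final: 0.08222 hr


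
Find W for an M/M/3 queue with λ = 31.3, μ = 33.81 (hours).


a = 0.9258; ρ = 0.3086; P₀ = 0.392845
Lq = P₀·a^c·ρ/(c!(1−ρ)²) = 0.03353
Wq = Lq/λ = 0.03353/31.3 = 0.001071 hr
W = Wq + 1/μ = 0.001071 + 0.02958 = 0.03065 hr

Final: 0.03065 hr


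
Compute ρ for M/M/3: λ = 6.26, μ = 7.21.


ρ = λ/(cμ) = 6.26/(3·7.21) = 6.26/21.63 = 0.2894

Final: 0.2894


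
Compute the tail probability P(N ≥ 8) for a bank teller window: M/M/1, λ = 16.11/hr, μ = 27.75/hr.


ρ = 16.11/27.75 = 0.5805
P(N ≥ n) = ρ^n = 0.5805^8 = 0.012902

Final: 0.012902


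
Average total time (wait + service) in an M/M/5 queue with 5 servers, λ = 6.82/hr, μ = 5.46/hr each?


a = 1.2491; ρ = 0.2498; P₀ = 0.286599
Lq = P₀·a^c·ρ/(c!(1−ρ)²) = 0.003224
Wq = Lq/λ = 0.003224/6.82 = 0.0004727 hr
W = Wq + 1/μ = 0.0004727 + 0.18315 = 0.18362 hr

Final: 0.18362 hr


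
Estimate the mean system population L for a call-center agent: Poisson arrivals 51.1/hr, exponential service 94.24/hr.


ρ = λ/μ = 51.1/94.24 = 0.5422
L = ρ/(1−ρ) = 0.5422/(1 − 0.5422) = 0.5422/0.4578 = 1.1845

Final: 1.1845


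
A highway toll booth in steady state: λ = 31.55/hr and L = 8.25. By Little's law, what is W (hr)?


W = L/λ = 8.25/31.55 = 0.2615 hr

Final: 0.2615 hr


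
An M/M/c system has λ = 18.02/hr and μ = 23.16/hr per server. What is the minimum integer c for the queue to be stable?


Stability requires cμ > λ ⇔ c > λ/μ.
λ/μ = 18.02/23.16 = 0.7781
Minimum integer c = ⌊0.7781⌋ + 1 = 1
Check: 1·23.16 = 23.16 > 18.02, while 0·23.16 = 0.00 ≤ 18.02

Final: 1 servers


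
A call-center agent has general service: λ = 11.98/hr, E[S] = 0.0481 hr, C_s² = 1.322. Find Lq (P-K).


ρ = λ·E[S] = 11.98·0.0481 = 0.5762
Lq = ρ²(1+C_s²)/(2(1−ρ)) = 0.3321·(1+1.322)/(2·0.4238)
= 0.3321·2.3220/0.8475 = 0.90973

Final: 0.90973


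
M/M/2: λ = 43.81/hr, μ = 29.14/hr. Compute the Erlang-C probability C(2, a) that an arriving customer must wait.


a = λ/μ = 1.5034; ρ = a/2 = 0.7517
P₀ = 0.141738 (from M/M/c formula)
C(c,a) = [a^c/(c!(1−ρ))]·P₀ = [2.26031/(2·0.2483)]·0.141738
= 4.55186·0.141738 = 0.645169

Final: 0.645169


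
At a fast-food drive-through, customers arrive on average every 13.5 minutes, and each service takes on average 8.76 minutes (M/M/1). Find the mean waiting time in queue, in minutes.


λ = 60/13.5 = 4.4444 /hr
μ = 60/8.76 = 6.8493 /hr
ρ = λ/μ = 4.4444/6.8493 = 0.6489
Wq = ρ/(μ−λ) = 0.6489/(6.8493−4.4444) = 0.26982 hr
In minutes: 0.26982·60 = 16.189 min

Final: 16.189 min


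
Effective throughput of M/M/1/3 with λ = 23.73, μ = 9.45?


ρ = 2.5111; P_K = (1−ρ)ρ^3/(1−ρ^4) = 0.617295
λ_eff = λ(1 − P_K) = 23.73·(1 − 0.617295) = 23.73·0.382705 = 9.0816 /hr

Final: 9.0816 /hr


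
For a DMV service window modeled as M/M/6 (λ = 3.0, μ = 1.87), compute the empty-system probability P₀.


a = λ/μ = 3.0/1.87 = 1.6043; ρ = a/c = 0.2674
Σ_{k=0}^{5} a^k/k! (terms k=0..5) = 1.00000 + 1.60428 + 1.28685 + 0.68816 + 0.27600 + 0.08856 = 4.94384
Tail: a^6/(6!(1−ρ)) = 17.04817/(720·0.7326) = 0.03232
P₀ = 1/(4.94384 + 0.03232) = 1/4.97616 = 0.200958

Final: 0.200958


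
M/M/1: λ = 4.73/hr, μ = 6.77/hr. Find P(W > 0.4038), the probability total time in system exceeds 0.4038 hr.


W ~ Exponential(μ−λ) for M/M/1.
μ − λ = 6.77 − 4.73 = 2.0400
P(W > t) = e^{−(μ−λ)t} = e^{−0.8238} = 0.438782

Final: 0.438782


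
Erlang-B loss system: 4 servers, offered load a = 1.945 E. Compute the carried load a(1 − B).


B(4,1.945) = 0.089547 (Erlang-B)
Carried load = a(1 − B) = 1.945·(1 − 0.089547) = 1.945·0.910453 = 1.7708 E

Final: 1.7708 Erlangs


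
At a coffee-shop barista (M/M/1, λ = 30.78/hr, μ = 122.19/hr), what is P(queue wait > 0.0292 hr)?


ρ = 30.78/122.19 = 0.2519
P(Wq > t) = ρ·e^{−(μ−λ)t} = 0.2519·e^{−2.6692}
= 0.2519·0.069310 = 0.017459

Final: 0.017459


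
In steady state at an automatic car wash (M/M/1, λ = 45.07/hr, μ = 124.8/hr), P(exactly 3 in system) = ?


ρ = 45.07/124.8 = 0.3611
P_n = (1−ρ)·ρ^n = (1 − 0.3611)·0.3611^3 = 0.6389·0.047100 = 0.030090

Final: 0.030090


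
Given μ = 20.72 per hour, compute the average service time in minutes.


Mean service time = 1/μ = 1/20.72 hour = 0.04826 hour
In minutes: 0.04826 × 60 = 2.8958 min

Final: 2.8958 min


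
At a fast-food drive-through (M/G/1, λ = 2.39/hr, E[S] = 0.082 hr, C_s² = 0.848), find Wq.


ρ = λ·E[S] = 2.39·0.082 = 0.1960
E[S²] = E[S]²(1+C_s²) = 0.082²·(1+0.848) = 0.012426
Wq = λ·E[S²]/(2(1−ρ)) = 2.39·0.012426/(2·0.8040) = 0.01847 hr

Final: 0.01847 hr


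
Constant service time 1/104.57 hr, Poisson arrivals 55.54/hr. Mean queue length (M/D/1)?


ρ = 55.54/104.57 = 0.5311
M/D/1: Lq = ρ²/(2(1−ρ)) = 0.2821/(2·0.4689) = 0.30082

Final: 0.30082


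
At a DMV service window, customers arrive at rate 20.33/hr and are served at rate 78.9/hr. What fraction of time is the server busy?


ρ = λ/μ = 20.33/78.9 = 0.2577

Final: 0.2577


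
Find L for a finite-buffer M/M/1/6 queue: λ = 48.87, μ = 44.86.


ρ = 48.87/44.86 = 1.0894
L = ρ[1 − (K+1)ρ^K + Kρ^(K+1)] / [(1−ρ)(1−ρ^(K+1))]
Numerator: 1.0894·(1 − 7·1.671469 + 6·1.820881) = 0.245111
Denominator: (-0.08939)·(-0.820881) = 0.073378
L = 0.245111/0.073378 = 3.3404

Final: 3.3404


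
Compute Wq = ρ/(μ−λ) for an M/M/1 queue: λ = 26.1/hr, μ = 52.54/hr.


ρ = 26.1/52.54 = 0.4968
Wq = ρ/(μ−λ) = 0.4968/(52.54 − 26.1) = 0.4968/26.44 = 0.01879 hr

Final: 0.01879 hr


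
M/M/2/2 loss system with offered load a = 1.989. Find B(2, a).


B(c,a) = (a^c/c!) / Σ_{k=0}^{c} a^k/k!
a^2/2! = 1.978061
Σ terms (k=0..2): 1.00000 + 1.98900 + 1.97806 = 4.967061
B = 1.978061/4.967061 = 0.398236

Final: 0.398236


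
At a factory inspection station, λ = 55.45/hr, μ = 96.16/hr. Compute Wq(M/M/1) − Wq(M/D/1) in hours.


ρ = 55.45/96.16 = 0.5766
Wq(M/M/1) = ρ/(μ−λ) = 0.5766/40.71 = 0.01416 hr
Wq(M/D/1) = ρ/(2(μ−λ)) = 0.007082 hr
Savings = 0.01416 − 0.007082 = 0.007082 hr

Final: 0.007082 hr


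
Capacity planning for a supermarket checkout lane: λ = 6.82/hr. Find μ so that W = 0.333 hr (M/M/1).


W = 1/(μ−λ) ⇒ μ − λ = 1/W = 1/0.333 = 3.0030
μ = λ + 1/W = 6.82 + 3.0030 = 9.8230 per hr

Final: 9.8230 /hr


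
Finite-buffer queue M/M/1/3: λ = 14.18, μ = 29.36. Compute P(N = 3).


ρ = λ/μ = 14.18/29.36 = 0.4830
P_K = (1−ρ)ρ^K/(1−ρ^(K+1)) = (0.5170·0.112658)/(1 − 0.054410)
= 0.058247/0.945590 = 0.061599

Final: 0.061599


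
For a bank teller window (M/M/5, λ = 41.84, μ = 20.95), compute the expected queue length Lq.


a = λ/μ = 1.9971; ρ = a/5 = 0.3994
P₀ = 0.134721
Lq = P₀·a^c·ρ / (c!·(1−ρ)²) = 0.134721·31.77154·0.3994/(120·0.36069)
= 0.03950

Final: 0.03950


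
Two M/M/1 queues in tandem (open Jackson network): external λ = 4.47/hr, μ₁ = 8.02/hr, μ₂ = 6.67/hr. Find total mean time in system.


Each node sees arrival rate λ = 4.47/hr (tandem ⇒ throughput preserved).
W₁ = 1/(μ₁−λ) = 1/(8.02−4.47) = 0.28169 hr
W₂ = 1/(μ₂−λ) = 1/(6.67−4.47) = 0.45455 hr
W_total = W₁ + W₂ = 0.28169 + 0.45455 = 0.73624 hr

Final: 0.73624 hr


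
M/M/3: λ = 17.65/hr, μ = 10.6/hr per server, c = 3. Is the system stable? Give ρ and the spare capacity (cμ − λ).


Total capacity cμ = 3·10.6 = 31.80/hr
ρ = λ/(cμ) = 17.65/31.80 = 0.5550
Stable ⇔ ρ < 1: YES
Spare capacity = cμ − λ = 31.80 − 17.65 = 14.15/hr

Final: ρ = 0.5550; stable; margin = 14.15/hr


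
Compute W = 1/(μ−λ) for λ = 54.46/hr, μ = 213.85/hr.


W = 1/(μ−λ) = 1/(213.85 − 54.46) = 1/159.39 = 0.006274 hr

Final: 0.006274 hr


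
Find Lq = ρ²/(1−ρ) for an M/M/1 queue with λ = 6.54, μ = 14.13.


ρ = 6.54/14.13 = 0.4628
Lq = ρ²/(1−ρ) = 0.2142/0.5372 = 0.3988

Final: 0.3988


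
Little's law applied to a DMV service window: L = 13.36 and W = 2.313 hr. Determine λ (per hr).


λ = L/W = 13.36/2.313 = 5.7760 /hr

Final: 5.7760 /hr


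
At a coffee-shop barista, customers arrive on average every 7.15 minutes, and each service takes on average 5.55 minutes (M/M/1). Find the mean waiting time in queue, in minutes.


λ = 60/7.15 = 8.3916 /hr
μ = 60/5.55 = 10.8108 /hr
ρ = λ/μ = 8.3916/10.8108 = 0.7762
Wq = ρ/(μ−λ) = 0.7762/(10.8108−8.3916) = 0.32086 hr
In minutes: 0.32086·60 = 19.252 min

Final: 19.252 min


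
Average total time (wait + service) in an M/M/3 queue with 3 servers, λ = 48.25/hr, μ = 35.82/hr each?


a = 1.3470; ρ = 0.4490; P₀ = 0.250405
Lq = P₀·a^c·ρ/(c!(1−ρ)²) = 0.15086
Wq = Lq/λ = 0.15086/48.25 = 0.003127 hr
W = Wq + 1/μ = 0.003127 + 0.02792 = 0.03104 hr

Final: 0.03104 hr


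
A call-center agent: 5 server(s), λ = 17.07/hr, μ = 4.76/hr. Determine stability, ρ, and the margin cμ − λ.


Total capacity cμ = 5·4.76 = 23.80/hr
ρ = λ/(cμ) = 17.07/23.80 = 0.7172
Stable ⇔ ρ < 1: YES
Spare capacity = cμ − λ = 23.80 − 17.07 = 6.73/hr

Final: ρ = 0.7172; stable; margin = 6.73/hr


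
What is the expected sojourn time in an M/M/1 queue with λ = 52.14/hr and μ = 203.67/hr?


W = 1/(μ−λ) = 1/(203.67 − 52.14) = 1/151.53 = 0.006599 hr

Final: 0.006599 hr


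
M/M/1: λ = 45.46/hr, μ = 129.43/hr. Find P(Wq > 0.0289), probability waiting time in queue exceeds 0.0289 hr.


ρ = 45.46/129.43 = 0.3512
P(Wq > t) = ρ·e^{−(μ−λ)t} = 0.3512·e^{−2.4267}
= 0.3512·0.088325 = 0.031023

Final: 0.031023


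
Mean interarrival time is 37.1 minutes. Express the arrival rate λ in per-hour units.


λ = 1/(interarrival time) in consistent units.
1 hour = 60 min, so λ = 60/37.1 = 1.6173 per hour

Final: 1.6173 /hr


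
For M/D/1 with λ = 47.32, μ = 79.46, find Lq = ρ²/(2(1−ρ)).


ρ = 47.32/79.46 = 0.5955
M/D/1: Lq = ρ²/(2(1−ρ)) = 0.3546/(2·0.4045) = 0.43839

Final: 0.43839


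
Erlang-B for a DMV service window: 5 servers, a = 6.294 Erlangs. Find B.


B(c,a) = (a^c/c!) / Σ_{k=0}^{c} a^k/k!
a^5/5! = 82.309971
Σ terms (k=0..5): 1.00000 + 6.29400 + 19.80722 + 41.55554 + 65.38765 + 82.30997 = 216.354379
B = 82.309971/216.354379 = 0.380441

Final: 0.380441


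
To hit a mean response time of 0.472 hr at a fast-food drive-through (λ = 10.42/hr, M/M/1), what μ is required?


W = 1/(μ−λ) ⇒ μ − λ = 1/W = 1/0.472 = 2.1186
μ = λ + 1/W = 10.42 + 2.1186 = 12.5386 per hr

Final: 12.5386 /hr


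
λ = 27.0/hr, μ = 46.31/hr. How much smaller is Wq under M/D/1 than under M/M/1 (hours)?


ρ = 27.0/46.31 = 0.5830
Wq(M/M/1) = ρ/(μ−λ) = 0.5830/19.31 = 0.03019 hr
Wq(M/D/1) = ρ/(2(μ−λ)) = 0.01510 hr
Savings = 0.03019 − 0.01510 = 0.01510 hr

Final: 0.01510 hr


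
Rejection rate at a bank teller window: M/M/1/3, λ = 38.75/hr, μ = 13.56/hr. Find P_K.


ρ = λ/μ = 38.75/13.56 = 2.8577
P_K = (1−ρ)ρ^K/(1−ρ^(K+1)) = (-1.8577·23.336518)/(1 − 66.688058)
= -43.351540/-65.688058 = 0.659961

Final: 0.659961


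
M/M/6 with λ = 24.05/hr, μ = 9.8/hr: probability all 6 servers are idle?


a = λ/μ = 24.05/9.8 = 2.4541; ρ = a/c = 0.4090
Σ_{k=0}^{5} a^k/k! (terms k=0..5) = 1.00000 + 2.45408 + 3.01126 + 2.46329 + 1.51128 + 0.74176 = 11.18167
Tail: a^6/(6!(1−ρ)) = 218.44094/(720·0.5910) = 0.51336
P₀ = 1/(11.18167 + 0.51336) = 1/11.69503 = 0.085506

Final: 0.085506


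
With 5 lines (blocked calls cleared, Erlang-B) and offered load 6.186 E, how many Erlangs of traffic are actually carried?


B(5,6.186) = 0.373192 (Erlang-B)
Carried load = a(1 − B) = 6.186·(1 − 0.373192) = 6.186·0.626808 = 3.8774 E

Final: 3.8774 Erlangs


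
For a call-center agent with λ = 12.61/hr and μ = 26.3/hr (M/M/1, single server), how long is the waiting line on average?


ρ = 12.61/26.3 = 0.4795
Lq = ρ²/(1−ρ) = 0.2299/0.5205 = 0.4416

Final: 0.4416


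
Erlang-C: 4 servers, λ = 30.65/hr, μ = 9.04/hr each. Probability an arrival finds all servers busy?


a = λ/μ = 3.3905; ρ = a/4 = 0.8476
P₀ = 0.018951 (from M/M/c formula)
C(c,a) = [a^c/(c!(1−ρ))]·P₀ = [132.14423/(24·0.1524)]·0.018951
= 36.13381·0.018951 = 0.684770

Final: 0.684770


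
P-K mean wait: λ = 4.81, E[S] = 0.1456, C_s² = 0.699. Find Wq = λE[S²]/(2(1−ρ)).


ρ = λ·E[S] = 4.81·0.1456 = 0.7003
E[S²] = E[S]²(1+C_s²) = 0.1456²·(1+0.699) = 0.036018
Wq = λ·E[S²]/(2(1−ρ)) = 4.81·0.036018/(2·0.2997) = 0.28907 hr

Final: 0.28907 hr


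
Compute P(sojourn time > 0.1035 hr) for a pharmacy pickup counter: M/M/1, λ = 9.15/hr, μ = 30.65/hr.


W ~ Exponential(μ−λ) for M/M/1.
μ − λ = 30.65 − 9.15 = 21.5000
P(W > t) = e^{−(μ−λ)t} = e^{−2.2252} = 0.108040

Final: 0.108040


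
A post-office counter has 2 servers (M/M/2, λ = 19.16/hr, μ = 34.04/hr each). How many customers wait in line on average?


a = λ/μ = 0.5629; ρ = a/2 = 0.2814
P₀ = 0.560752
Lq = P₀·a^c·ρ / (c!·(1−ρ)²) = 0.560752·0.31682·0.2814/(2·0.51634)
= 0.04842

Final: 0.04842


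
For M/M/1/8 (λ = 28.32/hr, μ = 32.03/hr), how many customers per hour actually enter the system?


ρ = 0.8842; P_K = (1−ρ)ρ^8/(1−ρ^9) = 0.064593
λ_eff = λ(1 − P_K) = 28.32·(1 − 0.064593) = 28.32·0.935407 = 26.4907 /hr

Final: 26.4907 /hr


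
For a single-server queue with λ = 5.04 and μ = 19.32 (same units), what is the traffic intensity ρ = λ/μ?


ρ = λ/μ = 5.04/19.32 = 0.2609

Final: 0.2609


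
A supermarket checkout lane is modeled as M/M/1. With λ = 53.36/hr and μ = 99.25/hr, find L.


ρ = λ/μ = 53.36/99.25 = 0.5376
L = ρ/(1−ρ) = 0.5376/(1 − 0.5376) = 0.5376/0.4624 = 1.1628

Final: 1.1628


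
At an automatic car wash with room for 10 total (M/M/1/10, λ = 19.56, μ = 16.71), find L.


ρ = 19.56/16.71 = 1.1706
L = ρ[1 − (K+1)ρ^K + Kρ^(K+1)] / [(1−ρ)(1−ρ^(K+1))]
Numerator: 1.1706·(1 − 11·4.829743 + 10·5.653487) = 5.159462
Denominator: (-0.1706)·(-4.653487) = 0.793683
L = 5.159462/0.793683 = 6.5007

Final: 6.5007


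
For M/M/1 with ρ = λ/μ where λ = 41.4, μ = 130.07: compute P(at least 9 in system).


ρ = 41.4/130.07 = 0.3183
P(N ≥ n) = ρ^n = 0.3183^9 = 0.00003353

Final: 0.00003353


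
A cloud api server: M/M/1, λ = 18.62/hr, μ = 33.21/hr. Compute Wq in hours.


ρ = 18.62/33.21 = 0.5607
Wq = ρ/(μ−λ) = 0.5607/(33.21 − 18.62) = 0.5607/14.59 = 0.03843 hr

Final: 0.03843 hr


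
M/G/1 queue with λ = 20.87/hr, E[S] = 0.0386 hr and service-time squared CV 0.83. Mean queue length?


ρ = λ·E[S] = 20.87·0.0386 = 0.8056
Lq = ρ²(1+C_s²)/(2(1−ρ)) = 0.6490·(1+0.83)/(2·0.1944)
= 0.6490·1.8300/0.3888 = 3.05425

Final: 3.05425


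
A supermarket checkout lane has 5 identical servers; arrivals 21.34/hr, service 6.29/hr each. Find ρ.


ρ = λ/(cμ) = 21.34/(5·6.29) = 21.34/31.45 = 0.6785

Final: 0.6785


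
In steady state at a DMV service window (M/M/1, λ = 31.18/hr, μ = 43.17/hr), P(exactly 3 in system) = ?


ρ = 31.18/43.17 = 0.7223
P_n = (1−ρ)·ρ^n = (1 − 0.7223)·0.7223^3 = 0.2777·0.376775 = 0.104645

Final: 0.104645


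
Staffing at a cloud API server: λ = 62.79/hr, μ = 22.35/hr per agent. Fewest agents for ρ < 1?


Stability requires cμ > λ ⇔ c > λ/μ.
λ/μ = 62.79/22.35 = 2.8094
Minimum integer c = ⌊2.8094⌋ + 1 = 3
Check: 3·22.35 = 67.05 > 62.79, while 2·22.35 = 44.70 ≤ 62.79

Final: 3 servers


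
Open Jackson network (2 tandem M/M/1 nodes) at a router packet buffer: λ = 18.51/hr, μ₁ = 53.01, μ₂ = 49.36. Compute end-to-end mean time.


Each node sees arrival rate λ = 18.51/hr (tandem ⇒ throughput preserved).
W₁ = 1/(μ₁−λ) = 1/(53.01−18.51) = 0.02899 hr
W₂ = 1/(μ₂−λ) = 1/(49.36−18.51) = 0.03241 hr
W_total = W₁ + W₂ = 0.02899 + 0.03241 = 0.06140 hr

Final: 0.06140 hr


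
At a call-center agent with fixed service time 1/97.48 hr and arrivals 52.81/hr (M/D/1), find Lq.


ρ = 52.81/97.48 = 0.5418
M/D/1: Lq = ρ²/(2(1−ρ)) = 0.2935/(2·0.4582) = 0.32024

Final: 0.32024


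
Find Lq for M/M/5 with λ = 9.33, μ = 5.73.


a = λ/μ = 1.6283; ρ = a/5 = 0.3257
P₀ = 0.195782
Lq = P₀·a^c·ρ / (c!·(1−ρ)²) = 0.195782·11.44551·0.3257/(120·0.45474)
= 0.01337

Final: 0.01337


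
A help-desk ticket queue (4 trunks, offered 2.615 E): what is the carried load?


B(4,2.615) = 0.162870 (Erlang-B)
Carried load = a(1 − B) = 2.615·(1 − 0.162870) = 2.615·0.837130 = 2.1891 E

Final: 2.1891 Erlangs


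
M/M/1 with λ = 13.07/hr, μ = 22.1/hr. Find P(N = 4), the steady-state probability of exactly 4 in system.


ρ = 13.07/22.1 = 0.5914
P_n = (1−ρ)·ρ^n = (1 − 0.5914)·0.5914^4 = 0.4086·0.122330 = 0.049984

Final: 0.049984


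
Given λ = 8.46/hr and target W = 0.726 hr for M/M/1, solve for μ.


W = 1/(μ−λ) ⇒ μ − λ = 1/W = 1/0.726 = 1.3774
μ = λ + 1/W = 8.46 + 1.3774 = 9.8374 per hr

Final: 9.8374 /hr


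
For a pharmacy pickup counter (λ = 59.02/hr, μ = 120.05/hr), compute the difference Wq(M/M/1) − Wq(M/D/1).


ρ = 59.02/120.05 = 0.4916
Wq(M/M/1) = ρ/(μ−λ) = 0.4916/61.03 = 0.008056 hr
Wq(M/D/1) = ρ/(2(μ−λ)) = 0.004028 hr
Savings = 0.008056 − 0.004028 = 0.004028 hr

Final: 0.004028 hr


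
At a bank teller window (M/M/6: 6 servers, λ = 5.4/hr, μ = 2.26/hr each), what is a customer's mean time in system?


a = 2.3894; ρ = 0.3982; P₀ = 0.091290
Lq = P₀·a^c·ρ/(c!(1−ρ)²) = 0.02595
Wq = Lq/λ = 0.02595/5.4 = 0.004805 hr
W = Wq + 1/μ = 0.004805 + 0.44248 = 0.44728 hr

Final: 0.44728 hr


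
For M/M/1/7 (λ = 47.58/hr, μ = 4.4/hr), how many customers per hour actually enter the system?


ρ = 10.8136; P_K = (1−ρ)ρ^7/(1−ρ^8) = 0.907524
λ_eff = λ(1 − P_K) = 47.58·(1 − 0.907524) = 47.58·0.092476 = 4.4000 /hr

Final: 4.4000 /hr


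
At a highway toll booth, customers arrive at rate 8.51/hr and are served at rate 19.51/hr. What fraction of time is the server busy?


ρ = λ/μ = 8.51/19.51 = 0.4362

Final: 0.4362


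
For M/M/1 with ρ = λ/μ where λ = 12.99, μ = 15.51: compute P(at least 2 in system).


ρ = 12.99/15.51 = 0.8375
P(N ≥ n) = ρ^n = 0.8375^2 = 0.701447

Final: 0.701447


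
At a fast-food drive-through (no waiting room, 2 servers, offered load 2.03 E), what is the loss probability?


B(c,a) = (a^c/c!) / Σ_{k=0}^{c} a^k/k!
a^2/2! = 2.060450
Σ terms (k=0..2): 1.00000 + 2.03000 + 2.06045 = 5.090450
B = 2.060450/5.090450 = 0.404768

Final: 0.404768


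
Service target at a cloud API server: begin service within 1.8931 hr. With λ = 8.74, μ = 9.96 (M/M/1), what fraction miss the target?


ρ = 8.74/9.96 = 0.8775
P(Wq > t) = ρ·e^{−(μ−λ)t} = 0.8775·e^{−2.3096}
= 0.8775·0.099303 = 0.087139

Final: 0.087139


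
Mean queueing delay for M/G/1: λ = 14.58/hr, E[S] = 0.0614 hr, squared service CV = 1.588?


ρ = λ·E[S] = 14.58·0.0614 = 0.8952
E[S²] = E[S]²(1+C_s²) = 0.0614²·(1+1.588) = 0.009757
Wq = λ·E[S²]/(2(1−ρ)) = 14.58·0.009757/(2·0.1048) = 0.67876 hr

Final: 0.67876 hr


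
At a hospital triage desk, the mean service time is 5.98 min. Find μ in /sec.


μ = 1/(service time) in consistent units.
1 second = 0.0166667 min, so μ = 0.0166667/5.98 = 0.002787 per second

Final: 0.002787 /sec


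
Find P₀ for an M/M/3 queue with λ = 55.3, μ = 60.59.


a = λ/μ = 55.3/60.59 = 0.9127; ρ = a/c = 0.3042
Σ_{k=0}^{2} a^k/k! (terms k=0..2) = 1.00000 + 0.91269 + 0.41650 = 2.32920
Tail: a^3/(3!(1−ρ)) = 0.76028/(6·0.6958) = 0.18212
P₀ = 1/(2.32920 + 0.18212) = 1/2.51131 = 0.398198

Final: 0.398198


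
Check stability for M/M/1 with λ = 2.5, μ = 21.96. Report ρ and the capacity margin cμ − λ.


Total capacity cμ = 1·21.96 = 21.96/hr
ρ = λ/(cμ) = 2.5/21.96 = 0.1138
Stable ⇔ ρ < 1: YES
Spare capacity = cμ − λ = 21.96 − 2.5 = 19.46/hr

Final: ρ = 0.1138; stable; margin = 19.46/hr


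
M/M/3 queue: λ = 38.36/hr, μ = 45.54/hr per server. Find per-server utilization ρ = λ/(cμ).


ρ = λ/(cμ) = 38.36/(3·45.54) = 38.36/136.62 = 0.2808

Final: 0.2808


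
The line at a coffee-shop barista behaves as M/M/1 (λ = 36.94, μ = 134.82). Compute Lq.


ρ = 36.94/134.82 = 0.2740
Lq = ρ²/(1−ρ) = 0.07507/0.7260 = 0.1034

Final: 0.1034


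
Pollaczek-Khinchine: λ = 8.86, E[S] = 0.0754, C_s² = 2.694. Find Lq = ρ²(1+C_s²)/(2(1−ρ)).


ρ = λ·E[S] = 8.86·0.0754 = 0.6680
Lq = ρ²(1+C_s²)/(2(1−ρ)) = 0.4463·(1+2.694)/(2·0.3320)
= 0.4463·3.6940/0.6639 = 2.48311

Final: 2.48311


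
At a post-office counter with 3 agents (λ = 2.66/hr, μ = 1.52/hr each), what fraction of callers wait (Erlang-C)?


a = λ/μ = 1.7500; ρ = a/3 = 0.5833
P₀ = 0.155642 (from M/M/c formula)
C(c,a) = [a^c/(c!(1−ρ))]·P₀ = [5.35938/(6·0.4167)]·0.155642
= 2.14375·0.155642 = 0.333658

Final: 0.333658


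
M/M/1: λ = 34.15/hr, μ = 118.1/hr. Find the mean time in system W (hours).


W = 1/(μ−λ) = 1/(118.1 − 34.15) = 1/83.95 = 0.01191 hr

Final: 0.01191 hr


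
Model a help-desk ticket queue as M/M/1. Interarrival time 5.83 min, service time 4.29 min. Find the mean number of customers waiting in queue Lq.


λ = 60/5.83 = 10.2916 /hr
μ = 60/4.29 = 13.9860 /hr
ρ = λ/μ = 10.2916/13.9860 = 0.7358
Lq = ρ²/(1−ρ) = 0.5415/0.2642 = 2.0499

Final: 2.0499


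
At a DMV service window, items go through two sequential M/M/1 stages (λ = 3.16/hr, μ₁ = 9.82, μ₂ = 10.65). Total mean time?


Each node sees arrival rate λ = 3.16/hr (tandem ⇒ throughput preserved).
W₁ = 1/(μ₁−λ) = 1/(9.82−3.16) = 0.15015 hr
W₂ = 1/(μ₂−λ) = 1/(10.65−3.16) = 0.13351 hr
W_total = W₁ + W₂ = 0.15015 + 0.13351 = 0.28366 hr

Final: 0.28366 hr


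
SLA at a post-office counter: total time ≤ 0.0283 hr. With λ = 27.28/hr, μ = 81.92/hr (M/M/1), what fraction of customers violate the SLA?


W ~ Exponential(μ−λ) for M/M/1.
μ − λ = 81.92 − 27.28 = 54.6400
P(W > t) = e^{−(μ−λ)t} = e^{−1.5463} = 0.213032

Final: 0.213032


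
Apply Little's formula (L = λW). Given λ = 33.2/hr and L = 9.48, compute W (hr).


W = L/λ = 9.48/33.2 = 0.2855 hr

Final: 0.2855 hr


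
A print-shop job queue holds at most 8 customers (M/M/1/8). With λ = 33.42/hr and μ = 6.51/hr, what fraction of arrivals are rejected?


ρ = λ/μ = 33.42/6.51 = 5.1336
P_K = (1−ρ)ρ^K/(1−ρ^(K+1)) = (-4.1336·482395.953250)/(1 − 2476447.428204)
= -1994051.474954/-2476446.428204 = 0.805207

Final: 0.805207


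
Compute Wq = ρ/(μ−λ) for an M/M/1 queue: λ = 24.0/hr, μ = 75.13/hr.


ρ = 24.0/75.13 = 0.3194
Wq = ρ/(μ−λ) = 0.3194/(75.13 − 24.0) = 0.3194/51.13 = 0.006248 hr

Final: 0.006248 hr


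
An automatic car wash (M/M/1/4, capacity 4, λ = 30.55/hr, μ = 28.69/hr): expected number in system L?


ρ = 30.55/28.69 = 1.0648
L = ρ[1 − (K+1)ρ^K + Kρ^(K+1)] / [(1−ρ)(1−ρ^(K+1))]
Numerator: 1.0648·(1 − 5·1.285650 + 4·1.369000) = 0.050846
Denominator: (-0.06483)·(-0.369000) = 0.023923
L = 0.050846/0.023923 = 2.1254

Final: 2.1254


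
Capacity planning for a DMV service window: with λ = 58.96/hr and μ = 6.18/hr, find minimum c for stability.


Stability requires cμ > λ ⇔ c > λ/μ.
λ/μ = 58.96/6.18 = 9.5405
Minimum integer c = ⌊9.5405⌋ + 1 = 10
Check: 10·6.18 = 61.80 > 58.96, while 9·6.18 = 55.62 ≤ 58.96

Final: 10 servers


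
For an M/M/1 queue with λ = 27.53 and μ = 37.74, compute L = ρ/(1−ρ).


ρ = λ/μ = 27.53/37.74 = 0.7295
L = ρ/(1−ρ) = 0.7295/(1 − 0.7295) = 0.7295/0.2705 = 2.6964

Final: 2.6964


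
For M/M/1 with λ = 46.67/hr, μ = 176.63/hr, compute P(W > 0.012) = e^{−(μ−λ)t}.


W ~ Exponential(μ−λ) for M/M/1.
μ − λ = 176.63 − 46.67 = 129.9600
P(W > t) = e^{−(μ−λ)t} = e^{−1.5595} = 0.210237

Final: 0.210237


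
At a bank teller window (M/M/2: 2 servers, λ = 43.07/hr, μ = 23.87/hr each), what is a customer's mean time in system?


a = 1.8044; ρ = 0.9022; P₀ = 0.051426
Lq = P₀·a^c·ρ/(c!(1−ρ)²) = 7.89263
Wq = Lq/λ = 7.89263/43.07 = 0.18325 hr
W = Wq + 1/μ = 0.18325 + 0.04189 = 0.22514 hr

Final: 0.22514 hr


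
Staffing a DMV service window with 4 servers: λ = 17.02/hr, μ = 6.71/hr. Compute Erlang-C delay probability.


a = λ/μ = 2.5365; ρ = a/4 = 0.6341
P₀ = 0.070484 (from M/M/c formula)
C(c,a) = [a^c/(c!(1−ρ))]·P₀ = [41.39502/(24·0.3659)]·0.070484
= 4.71420·0.070484 = 0.332276

Final: 0.332276


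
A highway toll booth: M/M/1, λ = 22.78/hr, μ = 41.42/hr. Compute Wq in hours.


ρ = 22.78/41.42 = 0.5500
Wq = ρ/(μ−λ) = 0.5500/(41.42 − 22.78) = 0.5500/18.64 = 0.02951 hr

Final: 0.02951 hr


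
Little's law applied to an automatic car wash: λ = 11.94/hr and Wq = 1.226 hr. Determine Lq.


Lq = λWq = 11.94·1.226 = 14.6384

Final: 14.6384
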